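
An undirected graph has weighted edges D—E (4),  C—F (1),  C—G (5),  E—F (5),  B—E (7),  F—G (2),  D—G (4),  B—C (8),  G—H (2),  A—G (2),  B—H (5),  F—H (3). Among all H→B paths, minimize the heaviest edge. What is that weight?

5

Comparing a few candidate routes:
H -> B: max(5) = 5
H -> F -> E -> B: max(3, 5, 7) = 7
H -> F -> C -> G -> D -> E -> B: max(3, 1, 5, 4, 4, 7) = 7
Best route has worst link 5.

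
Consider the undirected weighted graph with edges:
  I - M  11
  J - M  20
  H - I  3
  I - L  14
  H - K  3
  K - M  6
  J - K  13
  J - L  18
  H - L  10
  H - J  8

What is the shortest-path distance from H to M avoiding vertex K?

14

Comparing a few candidate routes:
H-I-M: 3 + 11 = 14
H-J-M: 8 + 20 = 28
H-L-J-M: 10 + 18 + 20 = 48
H-J-L-I-M: 8 + 18 + 14 + 11 = 51
H-L-I-M: 10 + 14 + 11 = 35
The minimum is 14.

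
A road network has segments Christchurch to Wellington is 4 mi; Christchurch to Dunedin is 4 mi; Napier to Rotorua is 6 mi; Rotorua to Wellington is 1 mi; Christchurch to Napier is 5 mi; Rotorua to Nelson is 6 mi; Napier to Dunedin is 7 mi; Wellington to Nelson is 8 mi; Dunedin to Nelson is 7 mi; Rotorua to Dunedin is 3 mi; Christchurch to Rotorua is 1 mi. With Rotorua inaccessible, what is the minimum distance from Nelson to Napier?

14

Comparing a few candidate routes:
Nelson -> Dunedin -> Christchurch -> Napier: 7 + 4 + 5 = 16
Nelson -> Dunedin -> Napier: 7 + 7 = 14
Nelson -> Wellington -> Christchurch -> Napier: 8 + 4 + 5 = 17
Shortest: 14 mi.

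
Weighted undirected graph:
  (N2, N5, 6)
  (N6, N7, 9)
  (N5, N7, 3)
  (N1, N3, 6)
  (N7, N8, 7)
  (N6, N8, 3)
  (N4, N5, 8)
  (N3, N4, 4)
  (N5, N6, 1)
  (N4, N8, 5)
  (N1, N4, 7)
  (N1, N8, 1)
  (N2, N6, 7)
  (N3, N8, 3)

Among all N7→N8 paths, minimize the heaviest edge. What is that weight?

3

A few of the N7→N8 routes:
N7 - N5 - N6 - N8: max(3, 1, 3) = 3
N7 - N5 - N2 - N6 - N8: max(3, 6, 7, 3) = 7
N7 - N5 - N4 - N1 - N3 - N8: max(3, 8, 7, 6, 3) = 8
N7 - N8: max(7) = 7
N7 - N5 - N4 - N1 - N8: max(3, 8, 7, 1) = 8
Best route has worst link 3.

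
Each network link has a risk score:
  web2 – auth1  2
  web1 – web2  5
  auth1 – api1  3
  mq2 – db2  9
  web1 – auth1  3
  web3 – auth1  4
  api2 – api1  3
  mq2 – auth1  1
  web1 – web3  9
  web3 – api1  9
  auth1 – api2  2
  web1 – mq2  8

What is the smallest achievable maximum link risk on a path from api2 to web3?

Some routes from api2 to web3:
api2 - auth1 - web3: max(2, 4) = 4
api2 - auth1 - web1 - web3: max(2, 3, 9) = 9
api2 - auth1 - web2 - web1 - web3: max(2, 2, 5, 9) = 9
api2 - auth1 - mq2 - web1 - web3: max(2, 1, 8, 9) = 9
api2 - api1 - auth1 - web3: max(3, 3, 4) = 4
api2 - auth1 - api1 - web3: max(2, 3, 9) = 9
The minimum achievable maximum is 4.

4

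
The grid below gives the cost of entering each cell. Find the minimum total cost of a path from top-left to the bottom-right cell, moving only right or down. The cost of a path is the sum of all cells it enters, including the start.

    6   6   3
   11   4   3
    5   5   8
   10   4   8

33

Path [0,0] -> [0,1] -> [1,1] -> [2,1] -> [3,1] -> [3,2]: 6 + 6 + 4 + 5 + 4 + 8 = 33.
For comparison, the top-then-right route costs 34.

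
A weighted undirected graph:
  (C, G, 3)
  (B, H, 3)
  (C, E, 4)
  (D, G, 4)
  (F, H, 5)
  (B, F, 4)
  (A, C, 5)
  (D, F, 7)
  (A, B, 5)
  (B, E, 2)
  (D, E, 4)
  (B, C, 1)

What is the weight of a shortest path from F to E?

Some routes from F to E:
F→B→E: 4 + 2 = 6
F→H→B→E: 5 + 3 + 2 = 10
F→B→C→E: 4 + 1 + 4 = 9
Shortest: 6.

6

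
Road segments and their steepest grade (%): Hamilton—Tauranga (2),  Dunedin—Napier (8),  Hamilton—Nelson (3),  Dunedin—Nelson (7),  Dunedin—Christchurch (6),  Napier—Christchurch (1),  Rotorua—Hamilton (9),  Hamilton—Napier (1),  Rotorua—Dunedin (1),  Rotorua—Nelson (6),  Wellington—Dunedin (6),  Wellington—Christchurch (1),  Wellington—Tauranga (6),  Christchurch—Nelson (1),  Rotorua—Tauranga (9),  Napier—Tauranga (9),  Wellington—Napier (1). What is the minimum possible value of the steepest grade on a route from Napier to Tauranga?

Comparing a few candidate routes:
Napier -> Wellington -> Christchurch -> Dunedin -> Rotorua -> Nelson -> Hamilton -> Tauranga: max(1, 1, 6, 1, 6, 3, 2) = 6
Napier -> Wellington -> Christchurch -> Nelson -> Hamilton -> Tauranga: max(1, 1, 1, 3, 2) = 3
Napier -> Hamilton -> Tauranga: max(1, 2) = 2
Napier -> Christchurch -> Nelson -> Hamilton -> Tauranga: max(1, 1, 3, 2) = 3
Smallest bottleneck: 2%.

2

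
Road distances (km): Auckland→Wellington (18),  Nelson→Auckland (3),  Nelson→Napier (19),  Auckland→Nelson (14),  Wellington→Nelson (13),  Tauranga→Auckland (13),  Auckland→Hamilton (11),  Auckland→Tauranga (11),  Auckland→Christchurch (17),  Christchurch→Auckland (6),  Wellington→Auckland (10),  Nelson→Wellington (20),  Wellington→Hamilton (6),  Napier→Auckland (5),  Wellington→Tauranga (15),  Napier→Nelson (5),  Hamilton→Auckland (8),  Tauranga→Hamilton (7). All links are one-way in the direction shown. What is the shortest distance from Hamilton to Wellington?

26

Candidate routes:
Hamilton-Auckland-Nelson-Wellington: 8 + 14 + 20 = 42
Hamilton-Auckland-Wellington: 8 + 18 = 26
Shortest: 26 km.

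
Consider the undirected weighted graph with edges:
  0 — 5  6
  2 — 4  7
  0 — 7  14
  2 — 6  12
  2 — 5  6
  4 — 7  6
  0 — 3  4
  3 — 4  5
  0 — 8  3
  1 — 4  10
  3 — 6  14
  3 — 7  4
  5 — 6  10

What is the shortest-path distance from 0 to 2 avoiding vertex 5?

16

Checking several routes:
0 → 3 → 7 → 4 → 2: 4 + 4 + 6 + 7 = 21
0 → 3 → 4 → 2: 4 + 5 + 7 = 16
0 → 7 → 4 → 2: 14 + 6 + 7 = 27
0 → 3 → 6 → 2: 4 + 14 + 12 = 30
The minimum is 16.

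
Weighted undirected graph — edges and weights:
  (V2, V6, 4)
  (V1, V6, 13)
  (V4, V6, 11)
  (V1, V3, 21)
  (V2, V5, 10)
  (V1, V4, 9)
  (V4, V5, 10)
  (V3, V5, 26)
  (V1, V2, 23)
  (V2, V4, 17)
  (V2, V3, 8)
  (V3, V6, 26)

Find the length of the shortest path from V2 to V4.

Checking several routes:
V2 → V6 → V1 → V4: 4 + 13 + 9 = 26
V2 → V5 → V4: 10 + 10 = 20
V2 → V6 → V4: 4 + 11 = 15
V2 → V4: 17
Best route has total 15.

15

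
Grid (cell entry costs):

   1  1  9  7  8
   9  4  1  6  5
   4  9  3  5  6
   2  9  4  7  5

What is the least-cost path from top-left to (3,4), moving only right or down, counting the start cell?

Best path: (0,0) → (0,1) → (1,1) → (1,2) → (2,2) → (2,3) → (2,4) → (3,4)
Cost: 1 + 1 + 4 + 1 + 3 + 5 + 6 + 5 = 26

26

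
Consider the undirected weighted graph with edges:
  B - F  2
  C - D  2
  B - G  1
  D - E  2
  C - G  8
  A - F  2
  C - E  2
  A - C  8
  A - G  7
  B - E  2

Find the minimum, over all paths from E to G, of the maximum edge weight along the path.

A few of the E→G routes:
E -> C -> G: max(2, 8) = 8
E -> C -> A -> G: max(2, 8, 7) = 8
E -> B -> G: max(2, 1) = 2
E -> B -> F -> A -> G: max(2, 2, 2, 7) = 7
E -> C -> A -> F -> B -> G: max(2, 8, 2, 2, 1) = 8
Best route has worst link 2.

2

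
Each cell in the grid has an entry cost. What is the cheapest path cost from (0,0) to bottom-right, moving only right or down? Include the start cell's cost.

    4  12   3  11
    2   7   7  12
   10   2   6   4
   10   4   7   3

28

One optimal route is [0,0] -> [1,0] -> [1,1] -> [2,1] -> [2,2] -> [2,3] -> [3,3].
Its cost is 4 + 2 + 7 + 2 + 6 + 4 + 3 = 28.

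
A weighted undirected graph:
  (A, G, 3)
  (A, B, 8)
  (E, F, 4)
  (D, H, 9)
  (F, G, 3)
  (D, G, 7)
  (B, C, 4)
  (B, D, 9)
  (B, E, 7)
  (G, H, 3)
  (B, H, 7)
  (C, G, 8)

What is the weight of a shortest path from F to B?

11

Comparing a few candidate routes:
F - G - D - B: 3 + 7 + 9 = 19
F - E - B: 4 + 7 = 11
F - G - C - B: 3 + 8 + 4 = 15
F - G - A - B: 3 + 3 + 8 = 14
F - G - H - B: 3 + 3 + 7 = 13
Shortest: 11.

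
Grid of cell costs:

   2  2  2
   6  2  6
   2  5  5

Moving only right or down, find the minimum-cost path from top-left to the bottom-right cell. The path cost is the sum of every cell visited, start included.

16

Cheapest: r0c0 -> r0c1 -> r1c1 -> r2c1 -> r2c2
  2 + 2 + 2 + 5 + 5 = 16
For comparison, the top-then-right route costs 17.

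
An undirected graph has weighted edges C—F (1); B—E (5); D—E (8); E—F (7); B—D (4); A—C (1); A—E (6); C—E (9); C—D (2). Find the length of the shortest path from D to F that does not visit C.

Routes from D to F avoiding C:
D → B → E → F: 4 + 5 + 7 = 16
D → E → F: 8 + 7 = 15
The minimum is 15.

15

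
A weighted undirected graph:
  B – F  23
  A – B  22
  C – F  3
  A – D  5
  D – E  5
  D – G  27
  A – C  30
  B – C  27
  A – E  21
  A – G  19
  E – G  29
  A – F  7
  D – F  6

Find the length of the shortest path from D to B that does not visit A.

Paths from D to B avoiding A:
D→F→C→B: 6 + 3 + 27 = 36
D→F→B: 6 + 23 = 29
Best route has total 29.

29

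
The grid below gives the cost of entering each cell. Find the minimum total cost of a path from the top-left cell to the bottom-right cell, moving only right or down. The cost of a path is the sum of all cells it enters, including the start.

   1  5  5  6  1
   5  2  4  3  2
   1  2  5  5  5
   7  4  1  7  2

Cheapest: (0,0) (1,0) (2,0) (2,1) (3,1) (3,2) (3,3) (3,4)
  1 + 5 + 1 + 2 + 4 + 1 + 7 + 2 = 23

23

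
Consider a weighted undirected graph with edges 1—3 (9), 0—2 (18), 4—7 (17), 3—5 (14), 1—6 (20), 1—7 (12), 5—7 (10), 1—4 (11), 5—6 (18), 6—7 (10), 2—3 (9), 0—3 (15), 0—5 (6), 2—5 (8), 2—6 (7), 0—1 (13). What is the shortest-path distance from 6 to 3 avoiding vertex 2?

Some routes from 6 to 3 avoiding 2:
6 -> 5 -> 3: 18 + 14 = 32
6 -> 7 -> 5 -> 0 -> 3: 10 + 10 + 6 + 15 = 41
6 -> 7 -> 5 -> 3: 10 + 10 + 14 = 34
6 -> 7 -> 1 -> 3: 10 + 12 + 9 = 31
6 -> 5 -> 0 -> 3: 18 + 6 + 15 = 39
6 -> 1 -> 3: 20 + 9 = 29
Best route has total 29.

29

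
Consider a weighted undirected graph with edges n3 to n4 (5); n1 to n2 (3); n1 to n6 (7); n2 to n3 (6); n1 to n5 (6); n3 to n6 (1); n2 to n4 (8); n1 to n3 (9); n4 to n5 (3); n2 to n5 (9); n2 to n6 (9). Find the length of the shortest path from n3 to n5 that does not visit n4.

14

Checking several routes:
n3 → n2 → n1 → n5: 6 + 3 + 6 = 15
n3 → n6 → n2 → n5: 1 + 9 + 9 = 19
n3 → n1 → n5: 9 + 6 = 15
n3 → n6 → n1 → n5: 1 + 7 + 6 = 14
n3 → n2 → n5: 6 + 9 = 15
The minimum is 14.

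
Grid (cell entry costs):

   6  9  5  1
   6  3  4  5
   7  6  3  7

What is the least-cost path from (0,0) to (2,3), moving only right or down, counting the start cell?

Path (0,0) → (1,0) → (1,1) → (1,2) → (2,2) → (2,3): 6 + 6 + 3 + 4 + 3 + 7 = 29.

29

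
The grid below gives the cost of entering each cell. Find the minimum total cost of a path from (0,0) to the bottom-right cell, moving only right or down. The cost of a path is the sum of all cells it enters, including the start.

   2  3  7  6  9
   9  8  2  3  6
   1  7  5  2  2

21

Take (0,0)→(0,1)→(0,2)→(1,2)→(1,3)→(2,3)→(2,4) for a total of 2 + 3 + 7 + 2 + 3 + 2 + 2 = 21.
(Top row then right column would cost 35.)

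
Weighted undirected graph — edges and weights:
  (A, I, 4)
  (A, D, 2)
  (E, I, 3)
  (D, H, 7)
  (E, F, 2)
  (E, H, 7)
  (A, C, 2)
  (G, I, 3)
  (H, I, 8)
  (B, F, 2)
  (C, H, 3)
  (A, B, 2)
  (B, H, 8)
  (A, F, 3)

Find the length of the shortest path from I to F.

Checking several routes:
I→E→F: 3 + 2 = 5
I→A→F: 4 + 3 = 7
I→H→C→A→F: 8 + 3 + 2 + 3 = 16
I→A→B→F: 4 + 2 + 2 = 8
I→H→C→A→B→F: 8 + 3 + 2 + 2 + 2 = 17
Shortest: 5.

5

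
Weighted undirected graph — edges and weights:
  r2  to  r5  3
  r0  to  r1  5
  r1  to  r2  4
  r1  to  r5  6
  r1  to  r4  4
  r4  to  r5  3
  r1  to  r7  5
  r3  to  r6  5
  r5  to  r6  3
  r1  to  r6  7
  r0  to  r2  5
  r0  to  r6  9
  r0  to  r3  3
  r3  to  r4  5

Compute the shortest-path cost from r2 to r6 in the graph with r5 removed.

Checking several routes:
r2 → r1 → r6: 4 + 7 = 11
r2 → r0 → r6: 5 + 9 = 14
r2 → r0 → r3 → r6: 5 + 3 + 5 = 13
r2 → r1 → r0 → r3 → r6: 4 + 5 + 3 + 5 = 17
Shortest: 11.

11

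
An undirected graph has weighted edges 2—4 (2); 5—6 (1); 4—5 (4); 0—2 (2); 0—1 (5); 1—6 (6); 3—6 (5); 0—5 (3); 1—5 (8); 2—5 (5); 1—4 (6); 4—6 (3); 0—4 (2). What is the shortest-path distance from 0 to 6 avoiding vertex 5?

Candidate routes:
0→2→4→1→6: 2 + 2 + 6 + 6 = 16
0→4→1→6: 2 + 6 + 6 = 14
0→4→6: 2 + 3 = 5
0→1→6: 5 + 6 = 11
0→1→4→6: 5 + 6 + 3 = 14
0→2→4→6: 2 + 2 + 3 = 7
The minimum is 5.

5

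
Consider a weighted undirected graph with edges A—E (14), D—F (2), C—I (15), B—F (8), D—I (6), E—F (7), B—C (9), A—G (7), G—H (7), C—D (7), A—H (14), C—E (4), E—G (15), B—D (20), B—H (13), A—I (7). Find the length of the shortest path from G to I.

A few of the G→I routes:
G -> A -> I: 7 + 7 = 14
G -> H -> A -> I: 7 + 14 + 7 = 28
G -> E -> F -> D -> I: 15 + 7 + 2 + 6 = 30
Shortest: 14.

14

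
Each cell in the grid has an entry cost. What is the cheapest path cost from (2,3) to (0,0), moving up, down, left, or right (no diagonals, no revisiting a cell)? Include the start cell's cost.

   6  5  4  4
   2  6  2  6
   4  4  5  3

24

Take r2c3 r2c2 r1c2 r1c1 r1c0 r0c0 for a total of 3 + 5 + 2 + 6 + 2 + 6 = 24.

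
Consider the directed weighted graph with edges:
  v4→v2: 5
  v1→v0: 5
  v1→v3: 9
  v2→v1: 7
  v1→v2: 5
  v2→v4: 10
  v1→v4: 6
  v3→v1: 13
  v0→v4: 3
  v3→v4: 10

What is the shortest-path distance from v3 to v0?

Candidate routes:
v3 - v4 - v2 - v1 - v0: 10 + 5 + 7 + 5 = 27
v3 - v1 - v0: 13 + 5 = 18
The minimum is 18.

18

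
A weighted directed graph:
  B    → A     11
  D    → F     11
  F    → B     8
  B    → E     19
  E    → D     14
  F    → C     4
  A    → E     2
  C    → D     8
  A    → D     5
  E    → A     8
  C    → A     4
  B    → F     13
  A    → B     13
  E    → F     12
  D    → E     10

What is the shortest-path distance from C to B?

Some routes from C to B:
C - A - E - F - B: 4 + 2 + 12 + 8 = 26
C - D - E - F - B: 8 + 10 + 12 + 8 = 38
C - D - F - B: 8 + 11 + 8 = 27
C - A - B: 4 + 13 = 17
C - A - D - F - B: 4 + 5 + 11 + 8 = 28
The minimum is 17.

17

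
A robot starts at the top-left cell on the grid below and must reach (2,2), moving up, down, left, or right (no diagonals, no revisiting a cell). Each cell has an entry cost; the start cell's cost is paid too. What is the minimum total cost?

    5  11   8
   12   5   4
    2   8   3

28

Path (0,0)→(0,1)→(1,1)→(1,2)→(2,2): 5 + 11 + 5 + 4 + 3 = 28.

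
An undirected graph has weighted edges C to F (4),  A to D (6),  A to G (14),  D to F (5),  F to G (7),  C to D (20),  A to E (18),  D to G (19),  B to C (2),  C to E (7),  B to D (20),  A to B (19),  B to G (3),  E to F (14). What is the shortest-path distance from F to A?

Comparing a few candidate routes:
F→G→A: 7 + 14 = 21
F→D→A: 5 + 6 = 11
F→C→B→G→A: 4 + 2 + 3 + 14 = 23
Best route has total 11.

11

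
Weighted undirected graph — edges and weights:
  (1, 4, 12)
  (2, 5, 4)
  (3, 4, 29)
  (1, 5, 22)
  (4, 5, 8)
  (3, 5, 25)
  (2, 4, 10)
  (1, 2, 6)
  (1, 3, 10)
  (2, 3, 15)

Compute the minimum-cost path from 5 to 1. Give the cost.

10

Some routes from 5 to 1:
5 - 4 - 2 - 1: 8 + 10 + 6 = 24
5 - 2 - 1: 4 + 6 = 10
5 - 4 - 1: 8 + 12 = 20
5 - 2 - 4 - 1: 4 + 10 + 12 = 26
5 - 1: 22
Shortest: 10.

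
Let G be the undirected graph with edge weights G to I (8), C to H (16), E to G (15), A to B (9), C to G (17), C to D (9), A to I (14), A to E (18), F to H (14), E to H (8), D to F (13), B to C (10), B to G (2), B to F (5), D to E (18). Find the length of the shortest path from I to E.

23

Checking several routes:
I → G → E: 8 + 15 = 23
I → A → E: 14 + 18 = 32
I → G → B → F → H → E: 8 + 2 + 5 + 14 + 8 = 37
Best route has total 23.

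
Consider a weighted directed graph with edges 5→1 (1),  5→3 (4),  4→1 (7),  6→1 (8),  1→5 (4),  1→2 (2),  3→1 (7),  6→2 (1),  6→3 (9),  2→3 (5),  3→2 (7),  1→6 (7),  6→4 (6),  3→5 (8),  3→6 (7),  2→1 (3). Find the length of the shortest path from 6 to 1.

4

A few of the 6→1 routes:
6 -> 1: 8
6 -> 4 -> 1: 6 + 7 = 13
6 -> 2 -> 1: 1 + 3 = 4
Shortest: 4.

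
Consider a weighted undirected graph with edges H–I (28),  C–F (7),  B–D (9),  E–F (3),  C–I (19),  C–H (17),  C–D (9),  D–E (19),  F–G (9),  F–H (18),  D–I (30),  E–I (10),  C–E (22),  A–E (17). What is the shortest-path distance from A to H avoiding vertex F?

55

Comparing a few candidate routes:
A→E→I→H: 17 + 10 + 28 = 55
A→E→I→C→H: 17 + 10 + 19 + 17 = 63
A→E→C→H: 17 + 22 + 17 = 56
A→E→D→C→H: 17 + 19 + 9 + 17 = 62
Shortest: 55.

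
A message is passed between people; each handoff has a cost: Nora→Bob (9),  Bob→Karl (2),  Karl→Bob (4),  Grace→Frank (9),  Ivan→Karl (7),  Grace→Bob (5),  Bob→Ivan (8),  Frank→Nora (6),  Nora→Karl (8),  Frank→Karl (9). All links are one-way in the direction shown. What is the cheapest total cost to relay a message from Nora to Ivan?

17

Routes from Nora to Ivan:
Nora→Bob→Ivan: 9 + 8 = 17
Nora→Karl→Bob→Ivan: 8 + 4 + 8 = 20
Best route has total 17.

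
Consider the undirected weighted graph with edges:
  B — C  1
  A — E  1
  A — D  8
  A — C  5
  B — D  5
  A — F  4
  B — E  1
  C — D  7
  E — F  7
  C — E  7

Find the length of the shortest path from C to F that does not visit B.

9

Paths from C to F avoiding B:
C → A → E → F: 5 + 1 + 7 = 13
C → D → A → E → F: 7 + 8 + 1 + 7 = 23
C → A → F: 5 + 4 = 9
C → D → A → F: 7 + 8 + 4 = 19
C → E → F: 7 + 7 = 14
C → E → A → F: 7 + 1 + 4 = 12
Best route has total 9.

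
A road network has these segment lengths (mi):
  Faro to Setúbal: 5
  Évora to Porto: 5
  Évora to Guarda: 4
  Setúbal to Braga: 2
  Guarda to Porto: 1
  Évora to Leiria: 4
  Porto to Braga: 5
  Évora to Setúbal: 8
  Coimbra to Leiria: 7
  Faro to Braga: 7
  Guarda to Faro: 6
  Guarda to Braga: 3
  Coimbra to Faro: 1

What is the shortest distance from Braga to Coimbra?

Some routes from Braga to Coimbra:
Braga → Guarda → Faro → Coimbra: 3 + 6 + 1 = 10
Braga → Faro → Coimbra: 7 + 1 = 8
Braga → Porto → Guarda → Faro → Coimbra: 5 + 1 + 6 + 1 = 13
Braga → Setúbal → Faro → Coimbra: 2 + 5 + 1 = 8
Shortest: 8 mi.

8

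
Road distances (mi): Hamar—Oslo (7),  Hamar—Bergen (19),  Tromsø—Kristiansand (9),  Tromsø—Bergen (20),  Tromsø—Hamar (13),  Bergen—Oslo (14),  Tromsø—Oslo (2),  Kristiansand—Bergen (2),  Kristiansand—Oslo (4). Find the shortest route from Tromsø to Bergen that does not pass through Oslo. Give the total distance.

Candidate routes:
Tromsø - Hamar - Bergen: 13 + 19 = 32
Tromsø - Kristiansand - Bergen: 9 + 2 = 11
Tromsø - Bergen: 20
Best route has total 11 mi.

11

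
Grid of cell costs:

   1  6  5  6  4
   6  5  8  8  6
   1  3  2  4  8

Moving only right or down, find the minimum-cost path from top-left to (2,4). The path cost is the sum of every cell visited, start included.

Best path: [0,0] → [1,0] → [2,0] → [2,1] → [2,2] → [2,3] → [2,4]
Cost: 1 + 6 + 1 + 3 + 2 + 4 + 8 = 25

25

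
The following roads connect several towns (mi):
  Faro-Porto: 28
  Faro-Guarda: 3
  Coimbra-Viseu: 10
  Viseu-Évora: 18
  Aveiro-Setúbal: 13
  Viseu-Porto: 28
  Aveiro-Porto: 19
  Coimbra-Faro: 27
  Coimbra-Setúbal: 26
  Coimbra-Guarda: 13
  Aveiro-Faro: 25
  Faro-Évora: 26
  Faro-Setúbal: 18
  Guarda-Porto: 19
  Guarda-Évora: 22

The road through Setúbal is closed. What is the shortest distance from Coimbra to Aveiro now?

A few of the Coimbra→Aveiro routes:
Coimbra - Guarda - Faro - Aveiro: 13 + 3 + 25 = 41
Coimbra - Guarda - Porto - Aveiro: 13 + 19 + 19 = 51
Coimbra - Faro - Aveiro: 27 + 25 = 52
The minimum is 41 mi.

41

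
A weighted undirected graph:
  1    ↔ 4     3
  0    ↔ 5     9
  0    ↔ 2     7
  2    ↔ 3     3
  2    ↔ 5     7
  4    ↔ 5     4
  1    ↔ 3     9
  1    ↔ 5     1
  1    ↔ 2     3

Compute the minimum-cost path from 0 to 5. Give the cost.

Checking several routes:
0 - 2 - 1 - 4 - 5: 7 + 3 + 3 + 4 = 17
0 - 2 - 1 - 5: 7 + 3 + 1 = 11
0 - 5: 9
0 - 2 - 3 - 1 - 5: 7 + 3 + 9 + 1 = 20
0 - 2 - 5: 7 + 7 = 14
Best route has total 9.

9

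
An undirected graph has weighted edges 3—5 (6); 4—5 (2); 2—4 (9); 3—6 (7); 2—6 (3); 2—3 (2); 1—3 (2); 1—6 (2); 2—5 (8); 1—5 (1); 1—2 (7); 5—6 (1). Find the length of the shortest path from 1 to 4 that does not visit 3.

3

Comparing a few candidate routes:
1 → 5 → 4: 1 + 2 = 3
1 → 6 → 2 → 5 → 4: 2 + 3 + 8 + 2 = 15
1 → 2 → 6 → 5 → 4: 7 + 3 + 1 + 2 = 13
1 → 6 → 2 → 4: 2 + 3 + 9 = 14
1 → 6 → 5 → 4: 2 + 1 + 2 = 5
1 → 5 → 6 → 2 → 4: 1 + 1 + 3 + 9 = 14
Shortest: 3.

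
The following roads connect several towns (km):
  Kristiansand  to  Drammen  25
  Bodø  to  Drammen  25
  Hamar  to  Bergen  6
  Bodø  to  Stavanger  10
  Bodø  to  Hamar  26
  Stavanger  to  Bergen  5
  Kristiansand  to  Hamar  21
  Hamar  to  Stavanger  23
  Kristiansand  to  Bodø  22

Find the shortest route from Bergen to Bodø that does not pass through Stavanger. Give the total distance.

32

Candidate routes:
Bergen -> Hamar -> Kristiansand -> Drammen -> Bodø: 6 + 21 + 25 + 25 = 77
Bergen -> Hamar -> Bodø: 6 + 26 = 32
Bergen -> Hamar -> Kristiansand -> Bodø: 6 + 21 + 22 = 49
The minimum is 32 km.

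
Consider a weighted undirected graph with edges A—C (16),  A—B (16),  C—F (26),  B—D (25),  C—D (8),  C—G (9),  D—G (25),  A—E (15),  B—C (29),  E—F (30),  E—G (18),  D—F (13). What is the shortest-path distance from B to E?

Checking several routes:
B -> A -> C -> G -> E: 16 + 16 + 9 + 18 = 59
B -> C -> G -> E: 29 + 9 + 18 = 56
B -> A -> E: 16 + 15 = 31
Best route has total 31.

31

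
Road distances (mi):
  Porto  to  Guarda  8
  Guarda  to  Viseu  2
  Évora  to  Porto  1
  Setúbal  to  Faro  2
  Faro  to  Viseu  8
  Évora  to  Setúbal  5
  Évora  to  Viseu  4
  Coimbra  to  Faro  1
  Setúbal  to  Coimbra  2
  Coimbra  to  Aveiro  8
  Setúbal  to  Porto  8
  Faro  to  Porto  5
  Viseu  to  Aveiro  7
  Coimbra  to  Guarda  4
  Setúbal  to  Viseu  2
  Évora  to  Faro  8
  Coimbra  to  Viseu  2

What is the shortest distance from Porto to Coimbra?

6

Comparing a few candidate routes:
Porto - Évora - Viseu - Setúbal - Coimbra: 1 + 4 + 2 + 2 = 9
Porto - Évora - Setúbal - Faro - Coimbra: 1 + 5 + 2 + 1 = 9
Porto - Faro - Coimbra: 5 + 1 = 6
Porto - Évora - Setúbal - Coimbra: 1 + 5 + 2 = 8
Porto - Évora - Viseu - Coimbra: 1 + 4 + 2 = 7
Porto - Faro - Setúbal - Coimbra: 5 + 2 + 2 = 9
Best route has total 6 mi.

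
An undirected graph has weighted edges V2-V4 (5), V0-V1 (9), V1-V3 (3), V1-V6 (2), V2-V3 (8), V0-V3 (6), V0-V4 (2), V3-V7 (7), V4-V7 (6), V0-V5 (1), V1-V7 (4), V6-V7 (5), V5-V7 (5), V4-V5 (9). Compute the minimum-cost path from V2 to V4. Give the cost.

A few of the V2→V4 routes:
V2 - V3 - V1 - V7 - V5 - V0 - V4: 8 + 3 + 4 + 5 + 1 + 2 = 23
V2 - V4: 5
V2 - V3 - V1 - V7 - V4: 8 + 3 + 4 + 6 = 21
V2 - V3 - V0 - V4: 8 + 6 + 2 = 16
V2 - V3 - V7 - V4: 8 + 7 + 6 = 21
V2 - V3 - V1 - V0 - V4: 8 + 3 + 9 + 2 = 22
Shortest: 5.

5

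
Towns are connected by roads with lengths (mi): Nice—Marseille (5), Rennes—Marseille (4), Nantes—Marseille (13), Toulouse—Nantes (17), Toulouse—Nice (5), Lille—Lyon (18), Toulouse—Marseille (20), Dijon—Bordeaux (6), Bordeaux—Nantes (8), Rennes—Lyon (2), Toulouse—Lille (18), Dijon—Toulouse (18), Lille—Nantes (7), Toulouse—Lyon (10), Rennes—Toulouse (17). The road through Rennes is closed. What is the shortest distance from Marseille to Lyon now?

Comparing a few candidate routes:
Marseille→Nice→Toulouse→Lyon: 5 + 5 + 10 = 20
Marseille→Nantes→Lille→Lyon: 13 + 7 + 18 = 38
Marseille→Nantes→Lille→Toulouse→Lyon: 13 + 7 + 18 + 10 = 48
Marseille→Nantes→Toulouse→Lyon: 13 + 17 + 10 = 40
Marseille→Toulouse→Lyon: 20 + 10 = 30
Marseille→Nice→Toulouse→Lille→Lyon: 5 + 5 + 18 + 18 = 46
The minimum is 20 mi.

20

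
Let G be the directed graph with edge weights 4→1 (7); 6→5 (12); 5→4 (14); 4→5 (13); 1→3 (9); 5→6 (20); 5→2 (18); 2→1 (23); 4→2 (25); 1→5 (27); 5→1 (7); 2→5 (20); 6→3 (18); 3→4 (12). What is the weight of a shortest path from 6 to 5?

Some routes from 6 to 5:
6 - 3 - 4 - 2 - 5: 18 + 12 + 25 + 20 = 75
6 - 3 - 4 - 5: 18 + 12 + 13 = 43
6 - 5: 12
6 - 3 - 4 - 1 - 5: 18 + 12 + 7 + 27 = 64
Best route has total 12.

12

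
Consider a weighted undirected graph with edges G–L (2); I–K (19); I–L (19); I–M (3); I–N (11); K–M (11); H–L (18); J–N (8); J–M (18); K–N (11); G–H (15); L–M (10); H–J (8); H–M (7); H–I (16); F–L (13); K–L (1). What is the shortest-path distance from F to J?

Comparing a few candidate routes:
F-L-G-H-J: 13 + 2 + 15 + 8 = 38
F-L-K-N-J: 13 + 1 + 11 + 8 = 33
F-L-H-J: 13 + 18 + 8 = 39
F-L-K-M-H-J: 13 + 1 + 11 + 7 + 8 = 40
F-L-M-J: 13 + 10 + 18 = 41
F-L-M-H-J: 13 + 10 + 7 + 8 = 38
The minimum is 33.

33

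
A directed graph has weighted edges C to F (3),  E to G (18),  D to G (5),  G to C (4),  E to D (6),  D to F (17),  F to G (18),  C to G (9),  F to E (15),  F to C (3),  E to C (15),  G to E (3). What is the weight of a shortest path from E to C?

Routes from E to C:
E - D - F - G - C: 6 + 17 + 18 + 4 = 45
E - C: 15
E - D - G - C: 6 + 5 + 4 = 15
E - D - F - C: 6 + 17 + 3 = 26
E - G - C: 18 + 4 = 22
The minimum is 15.

15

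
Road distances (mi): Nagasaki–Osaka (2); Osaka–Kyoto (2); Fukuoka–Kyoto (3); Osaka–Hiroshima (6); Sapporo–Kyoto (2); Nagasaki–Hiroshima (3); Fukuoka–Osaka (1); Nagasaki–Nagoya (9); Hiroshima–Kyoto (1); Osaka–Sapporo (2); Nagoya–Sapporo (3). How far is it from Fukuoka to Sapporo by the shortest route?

3

Checking several routes:
Fukuoka -> Kyoto -> Osaka -> Sapporo: 3 + 2 + 2 = 7
Fukuoka -> Osaka -> Sapporo: 1 + 2 = 3
Fukuoka -> Osaka -> Kyoto -> Sapporo: 1 + 2 + 2 = 5
Fukuoka -> Kyoto -> Sapporo: 3 + 2 = 5
Shortest: 3 mi.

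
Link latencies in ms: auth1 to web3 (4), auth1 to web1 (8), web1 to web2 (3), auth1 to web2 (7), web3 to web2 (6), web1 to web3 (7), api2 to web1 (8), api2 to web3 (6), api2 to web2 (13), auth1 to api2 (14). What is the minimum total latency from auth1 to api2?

Some routes from auth1 to api2:
auth1→api2: 14
auth1→web1→api2: 8 + 8 = 16
auth1→web3→api2: 4 + 6 = 10
Best route has total 10 ms.

10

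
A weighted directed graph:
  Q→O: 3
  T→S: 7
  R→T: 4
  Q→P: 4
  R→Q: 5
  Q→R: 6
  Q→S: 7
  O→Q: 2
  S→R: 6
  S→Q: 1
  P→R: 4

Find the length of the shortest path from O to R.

8

Candidate routes:
O -> Q -> P -> R: 2 + 4 + 4 = 10
O -> Q -> S -> R: 2 + 7 + 6 = 15
O -> Q -> R: 2 + 6 = 8
Shortest: 8.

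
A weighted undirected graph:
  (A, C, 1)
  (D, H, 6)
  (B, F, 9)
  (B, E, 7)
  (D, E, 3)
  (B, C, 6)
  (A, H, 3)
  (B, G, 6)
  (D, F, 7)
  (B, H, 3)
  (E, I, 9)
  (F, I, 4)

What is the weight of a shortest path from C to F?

15

Checking several routes:
C→B→E→D→F: 6 + 7 + 3 + 7 = 23
C→B→F: 6 + 9 = 15
C→B→H→D→F: 6 + 3 + 6 + 7 = 22
C→A→H→B→E→D→F: 1 + 3 + 3 + 7 + 3 + 7 = 24
C→A→H→B→F: 1 + 3 + 3 + 9 = 16
C→A→H→D→F: 1 + 3 + 6 + 7 = 17
The minimum is 15.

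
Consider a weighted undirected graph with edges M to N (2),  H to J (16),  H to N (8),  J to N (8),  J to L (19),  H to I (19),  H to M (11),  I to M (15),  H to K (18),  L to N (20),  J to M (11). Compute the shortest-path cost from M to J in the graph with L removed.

10

Some routes from M to J avoiding L:
M -> N -> H -> J: 2 + 8 + 16 = 26
M -> J: 11
M -> N -> J: 2 + 8 = 10
Shortest: 10.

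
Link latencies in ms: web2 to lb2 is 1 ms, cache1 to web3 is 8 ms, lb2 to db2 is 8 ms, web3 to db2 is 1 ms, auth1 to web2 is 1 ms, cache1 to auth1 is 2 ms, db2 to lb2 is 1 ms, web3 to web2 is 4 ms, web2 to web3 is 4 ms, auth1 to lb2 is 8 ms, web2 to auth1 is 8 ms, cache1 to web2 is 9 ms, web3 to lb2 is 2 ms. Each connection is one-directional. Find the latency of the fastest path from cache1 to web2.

3

Paths from cache1 to web2:
cache1 → auth1 → web2: 2 + 1 = 3
cache1 → web3 → web2: 8 + 4 = 12
cache1 → web2: 9
Shortest: 3 ms.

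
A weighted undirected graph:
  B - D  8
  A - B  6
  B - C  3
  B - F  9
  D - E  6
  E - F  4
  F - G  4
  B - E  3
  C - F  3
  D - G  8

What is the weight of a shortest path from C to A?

9

Checking several routes:
C-F-E-D-B-A: 3 + 4 + 6 + 8 + 6 = 27
C-F-E-B-A: 3 + 4 + 3 + 6 = 16
C-B-A: 3 + 6 = 9
C-F-B-A: 3 + 9 + 6 = 18
Shortest: 9.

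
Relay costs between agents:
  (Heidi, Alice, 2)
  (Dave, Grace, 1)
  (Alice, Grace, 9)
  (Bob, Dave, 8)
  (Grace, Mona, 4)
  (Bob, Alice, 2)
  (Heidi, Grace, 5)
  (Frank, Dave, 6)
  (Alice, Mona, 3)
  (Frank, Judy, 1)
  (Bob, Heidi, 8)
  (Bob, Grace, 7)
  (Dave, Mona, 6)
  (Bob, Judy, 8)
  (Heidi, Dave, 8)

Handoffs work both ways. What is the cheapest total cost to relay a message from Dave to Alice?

A few of the Dave→Alice routes:
Dave - Mona - Alice: 6 + 3 = 9
Dave - Grace - Alice: 1 + 9 = 10
Dave - Grace - Mona - Alice: 1 + 4 + 3 = 8
Dave - Grace - Heidi - Alice: 1 + 5 + 2 = 8
Dave - Grace - Bob - Alice: 1 + 7 + 2 = 10
Shortest: 8.

8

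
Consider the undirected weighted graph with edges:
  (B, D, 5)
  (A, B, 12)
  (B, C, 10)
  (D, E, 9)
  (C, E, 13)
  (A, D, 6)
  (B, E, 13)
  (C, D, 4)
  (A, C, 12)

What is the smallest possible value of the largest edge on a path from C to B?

5

Checking several routes:
C -> A -> D -> B: max(12, 6, 5) = 12
C -> B: max(10) = 10
C -> D -> B: max(4, 5) = 5
Smallest bottleneck: 5.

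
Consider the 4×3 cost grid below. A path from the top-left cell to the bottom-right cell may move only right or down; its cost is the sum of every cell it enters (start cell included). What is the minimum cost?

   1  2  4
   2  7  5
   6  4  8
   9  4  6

23

Path r0c0 -> r1c0 -> r2c0 -> r2c1 -> r3c1 -> r3c2: 1 + 2 + 6 + 4 + 4 + 6 = 23.
(Top row then right column would cost 26.)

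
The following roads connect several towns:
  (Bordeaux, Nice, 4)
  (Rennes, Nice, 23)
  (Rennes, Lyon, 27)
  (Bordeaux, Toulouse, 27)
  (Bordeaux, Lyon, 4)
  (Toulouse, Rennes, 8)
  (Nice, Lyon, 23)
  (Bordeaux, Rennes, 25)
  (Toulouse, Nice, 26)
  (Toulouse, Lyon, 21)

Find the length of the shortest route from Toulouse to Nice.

A few of the Toulouse→Nice routes:
Toulouse -> Nice: 26
Toulouse -> Rennes -> Bordeaux -> Nice: 8 + 25 + 4 = 37
Toulouse -> Rennes -> Lyon -> Bordeaux -> Nice: 8 + 27 + 4 + 4 = 43
Toulouse -> Bordeaux -> Nice: 27 + 4 = 31
Toulouse -> Rennes -> Nice: 8 + 23 = 31
Toulouse -> Lyon -> Bordeaux -> Nice: 21 + 4 + 4 = 29
Shortest: 26.

26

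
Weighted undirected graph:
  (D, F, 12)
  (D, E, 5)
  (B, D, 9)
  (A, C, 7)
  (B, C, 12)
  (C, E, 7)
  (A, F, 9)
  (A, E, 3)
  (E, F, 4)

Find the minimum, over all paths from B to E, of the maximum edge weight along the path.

Comparing a few candidate routes:
B → D → F → E: max(9, 12, 4) = 12
B → D → F → A → C → E: max(9, 12, 9, 7, 7) = 12
B → C → A → F → D → E: max(12, 7, 9, 12, 5) = 12
B → D → E: max(9, 5) = 9
B → D → F → A → E: max(9, 12, 9, 3) = 12
B → C → A → F → E: max(12, 7, 9, 4) = 12
Smallest bottleneck: 9.

9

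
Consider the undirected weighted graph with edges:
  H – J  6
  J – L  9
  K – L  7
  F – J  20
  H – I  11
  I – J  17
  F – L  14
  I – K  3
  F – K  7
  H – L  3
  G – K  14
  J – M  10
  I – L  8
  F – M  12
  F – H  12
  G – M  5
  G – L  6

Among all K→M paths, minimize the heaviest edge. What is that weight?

7

Some routes from K to M:
K -> L -> G -> M: max(7, 6, 5) = 7
K -> I -> L -> J -> M: max(3, 8, 9, 10) = 10
K -> I -> L -> H -> J -> M: max(3, 8, 3, 6, 10) = 10
K -> I -> L -> G -> M: max(3, 8, 6, 5) = 8
Best route has worst link 7.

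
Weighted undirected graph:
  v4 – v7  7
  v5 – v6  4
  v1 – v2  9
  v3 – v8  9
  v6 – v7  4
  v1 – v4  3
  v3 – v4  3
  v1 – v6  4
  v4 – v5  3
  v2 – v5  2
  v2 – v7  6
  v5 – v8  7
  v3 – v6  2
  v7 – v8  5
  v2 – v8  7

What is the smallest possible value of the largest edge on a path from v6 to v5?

3

Some routes from v6 to v5:
v6→v5: max(4) = 4
v6→v1→v4→v5: max(4, 3, 3) = 4
v6→v3→v4→v5: max(2, 3, 3) = 3
v6→v7→v2→v5: max(4, 6, 2) = 6
Smallest bottleneck: 3.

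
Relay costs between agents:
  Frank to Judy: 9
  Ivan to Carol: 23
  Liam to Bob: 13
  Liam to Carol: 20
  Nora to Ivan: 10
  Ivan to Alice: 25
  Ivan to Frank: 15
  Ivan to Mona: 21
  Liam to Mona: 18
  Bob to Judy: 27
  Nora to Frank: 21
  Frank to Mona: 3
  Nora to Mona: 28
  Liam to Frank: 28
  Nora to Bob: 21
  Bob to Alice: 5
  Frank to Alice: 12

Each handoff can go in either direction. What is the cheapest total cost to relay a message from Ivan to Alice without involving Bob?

25

Comparing a few candidate routes:
Ivan - Nora - Frank - Alice: 10 + 21 + 12 = 43
Ivan - Nora - Mona - Frank - Alice: 10 + 28 + 3 + 12 = 53
Ivan - Frank - Alice: 15 + 12 = 27
Ivan - Alice: 25
Ivan - Mona - Frank - Alice: 21 + 3 + 12 = 36
The minimum is 25.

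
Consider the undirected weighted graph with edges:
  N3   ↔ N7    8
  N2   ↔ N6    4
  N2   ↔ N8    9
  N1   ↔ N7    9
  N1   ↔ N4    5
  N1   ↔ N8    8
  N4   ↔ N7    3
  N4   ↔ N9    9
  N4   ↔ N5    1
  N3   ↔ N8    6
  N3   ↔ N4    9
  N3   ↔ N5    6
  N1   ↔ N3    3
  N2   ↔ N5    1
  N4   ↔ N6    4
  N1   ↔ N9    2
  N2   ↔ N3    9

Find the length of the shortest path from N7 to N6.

7

Some routes from N7 to N6:
N7→N3→N5→N4→N6: 8 + 6 + 1 + 4 = 19
N7→N4→N6: 3 + 4 = 7
N7→N4→N5→N2→N6: 3 + 1 + 1 + 4 = 9
N7→N1→N4→N6: 9 + 5 + 4 = 18
The minimum is 7.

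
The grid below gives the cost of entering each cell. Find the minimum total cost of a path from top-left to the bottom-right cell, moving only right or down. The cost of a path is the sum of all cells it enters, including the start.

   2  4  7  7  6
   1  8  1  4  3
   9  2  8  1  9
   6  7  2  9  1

Cheapest: [0,0]→[1,0]→[1,1]→[1,2]→[1,3]→[2,3]→[2,4]→[3,4]
  2 + 1 + 8 + 1 + 4 + 1 + 9 + 1 = 27
(Top row then right column would cost 39.)

27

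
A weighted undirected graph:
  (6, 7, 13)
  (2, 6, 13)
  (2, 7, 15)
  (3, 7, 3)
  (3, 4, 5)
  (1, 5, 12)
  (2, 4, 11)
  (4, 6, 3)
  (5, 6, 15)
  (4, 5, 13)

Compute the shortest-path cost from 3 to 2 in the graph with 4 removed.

Paths from 3 to 2 avoiding 4:
3 - 7 - 2: 3 + 15 = 18
3 - 7 - 6 - 2: 3 + 13 + 13 = 29
Best route has total 18.

18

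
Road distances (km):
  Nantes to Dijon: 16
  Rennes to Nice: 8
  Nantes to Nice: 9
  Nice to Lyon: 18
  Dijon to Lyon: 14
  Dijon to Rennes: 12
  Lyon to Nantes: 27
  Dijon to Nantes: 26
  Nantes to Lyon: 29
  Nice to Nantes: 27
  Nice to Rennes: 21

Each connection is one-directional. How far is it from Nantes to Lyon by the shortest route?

27

Candidate routes:
Nantes-Nice-Lyon: 9 + 18 = 27
Nantes-Dijon-Lyon: 16 + 14 = 30
Nantes-Lyon: 29
Nantes-Dijon-Rennes-Nice-Lyon: 16 + 12 + 8 + 18 = 54
Shortest: 27 km.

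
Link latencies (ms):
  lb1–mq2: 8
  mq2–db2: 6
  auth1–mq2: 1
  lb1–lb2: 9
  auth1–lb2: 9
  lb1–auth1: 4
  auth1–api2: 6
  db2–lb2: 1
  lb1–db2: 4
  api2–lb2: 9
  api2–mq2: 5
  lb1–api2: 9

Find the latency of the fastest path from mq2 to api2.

Comparing a few candidate routes:
mq2 -> lb1 -> api2: 8 + 9 = 17
mq2 -> api2: 5
mq2 -> db2 -> lb2 -> api2: 6 + 1 + 9 = 16
mq2 -> auth1 -> lb1 -> api2: 1 + 4 + 9 = 14
mq2 -> auth1 -> api2: 1 + 6 = 7
The minimum is 5 ms.

5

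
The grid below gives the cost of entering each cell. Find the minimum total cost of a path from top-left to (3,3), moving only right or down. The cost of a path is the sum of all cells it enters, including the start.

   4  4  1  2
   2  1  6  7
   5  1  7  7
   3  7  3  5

Take r0c0 -> r1c0 -> r1c1 -> r2c1 -> r2c2 -> r3c2 -> r3c3 for a total of 4 + 2 + 1 + 1 + 7 + 3 + 5 = 23.
(Top row then right column would cost 30.)

23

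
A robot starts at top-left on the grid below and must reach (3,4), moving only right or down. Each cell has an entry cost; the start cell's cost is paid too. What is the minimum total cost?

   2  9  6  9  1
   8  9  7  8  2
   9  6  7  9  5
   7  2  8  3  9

Best path: r0c0 r0c1 r0c2 r0c3 r0c4 r1c4 r2c4 r3c4
Cost: 2 + 9 + 6 + 9 + 1 + 2 + 5 + 9 = 43

43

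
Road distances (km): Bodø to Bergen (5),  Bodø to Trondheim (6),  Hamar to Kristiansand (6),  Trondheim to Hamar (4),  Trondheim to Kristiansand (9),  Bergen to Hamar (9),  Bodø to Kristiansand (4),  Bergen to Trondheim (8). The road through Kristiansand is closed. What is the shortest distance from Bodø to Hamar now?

10

Routes from Bodø to Hamar avoiding Kristiansand:
Bodø-Trondheim-Hamar: 6 + 4 = 10
Bodø-Bergen-Hamar: 5 + 9 = 14
Bodø-Trondheim-Bergen-Hamar: 6 + 8 + 9 = 23
Bodø-Bergen-Trondheim-Hamar: 5 + 8 + 4 = 17
The minimum is 10 km.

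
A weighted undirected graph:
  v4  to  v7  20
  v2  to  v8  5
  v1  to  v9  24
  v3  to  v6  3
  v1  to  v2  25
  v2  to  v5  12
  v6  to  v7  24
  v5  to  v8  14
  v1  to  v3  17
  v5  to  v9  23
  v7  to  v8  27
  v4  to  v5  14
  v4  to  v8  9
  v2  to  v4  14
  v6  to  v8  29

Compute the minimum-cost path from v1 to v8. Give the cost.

30

Some routes from v1 to v8:
v1→v2→v4→v8: 25 + 14 + 9 = 48
v1→v3→v6→v8: 17 + 3 + 29 = 49
v1→v2→v5→v4→v8: 25 + 12 + 14 + 9 = 60
v1→v2→v5→v8: 25 + 12 + 14 = 51
v1→v2→v8: 25 + 5 = 30
v1→v9→v5→v8: 24 + 23 + 14 = 61
Best route has total 30.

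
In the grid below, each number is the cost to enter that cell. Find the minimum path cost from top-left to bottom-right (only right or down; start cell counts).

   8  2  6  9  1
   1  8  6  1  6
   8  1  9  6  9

Path [0,0] → [0,1] → [0,2] → [1,2] → [1,3] → [1,4] → [2,4]: 8 + 2 + 6 + 6 + 1 + 6 + 9 = 38.

38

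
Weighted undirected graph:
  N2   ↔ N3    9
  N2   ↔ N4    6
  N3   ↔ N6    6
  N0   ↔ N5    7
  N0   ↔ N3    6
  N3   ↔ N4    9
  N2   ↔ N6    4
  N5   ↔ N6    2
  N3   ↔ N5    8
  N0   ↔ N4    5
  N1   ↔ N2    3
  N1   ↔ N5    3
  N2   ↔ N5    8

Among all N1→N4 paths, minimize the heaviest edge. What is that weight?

6

A few of the N1→N4 routes:
N1-N5-N0-N4: max(3, 7, 5) = 7
N1-N5-N6-N3-N0-N4: max(3, 2, 6, 6, 5) = 6
N1-N5-N6-N2-N4: max(3, 2, 4, 6) = 6
N1-N2-N4: max(3, 6) = 6
N1-N2-N6-N3-N0-N4: max(3, 4, 6, 6, 5) = 6
N1-N5-N0-N3-N6-N2-N4: max(3, 7, 6, 6, 4, 6) = 7
Smallest bottleneck: 6.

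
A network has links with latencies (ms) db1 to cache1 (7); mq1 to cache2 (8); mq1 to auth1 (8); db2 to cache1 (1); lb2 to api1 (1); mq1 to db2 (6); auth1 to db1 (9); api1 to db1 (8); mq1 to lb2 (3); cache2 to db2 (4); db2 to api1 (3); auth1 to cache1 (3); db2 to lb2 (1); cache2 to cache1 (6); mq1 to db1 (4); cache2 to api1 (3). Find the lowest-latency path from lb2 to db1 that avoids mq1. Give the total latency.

9

Checking several routes:
lb2 → db2 → cache1 → auth1 → db1: 1 + 1 + 3 + 9 = 14
lb2 → db2 → cache1 → db1: 1 + 1 + 7 = 9
lb2 → api1 → db2 → cache1 → db1: 1 + 3 + 1 + 7 = 12
lb2 → api1 → db1: 1 + 8 = 9
lb2 → db2 → api1 → db1: 1 + 3 + 8 = 12
Best route has total 9 ms.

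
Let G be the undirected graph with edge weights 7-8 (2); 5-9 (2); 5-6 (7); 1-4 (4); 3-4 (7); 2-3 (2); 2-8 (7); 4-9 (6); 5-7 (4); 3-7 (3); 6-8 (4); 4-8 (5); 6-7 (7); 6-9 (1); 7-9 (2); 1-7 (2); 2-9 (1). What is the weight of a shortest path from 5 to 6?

3

A few of the 5→6 routes:
5→7→9→6: 4 + 2 + 1 = 7
5→6: 7
5→9→6: 2 + 1 = 3
5→7→8→6: 4 + 2 + 4 = 10
The minimum is 3.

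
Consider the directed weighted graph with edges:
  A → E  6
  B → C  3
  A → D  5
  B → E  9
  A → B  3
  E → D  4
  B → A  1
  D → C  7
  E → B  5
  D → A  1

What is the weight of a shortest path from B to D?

6

Paths from B to D:
B - E - D: 9 + 4 = 13
B - A - D: 1 + 5 = 6
B - A - E - D: 1 + 6 + 4 = 11
The minimum is 6.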